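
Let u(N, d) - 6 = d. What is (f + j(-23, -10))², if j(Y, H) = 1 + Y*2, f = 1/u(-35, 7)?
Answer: 341056/169 ≈ 2018.1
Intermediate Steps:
u(N, d) = 6 + d
f = 1/13 (f = 1/(6 + 7) = 1/13 ≈ 0.076923)
j(Y, H) = 1 + 2*Y
(f + j(-23, -10))² = (1/13 + (1 + 2*(-23)))² = (1/13 + (1 - 46))² = (1/13 - 45)² = (-584/13)² = 341056/169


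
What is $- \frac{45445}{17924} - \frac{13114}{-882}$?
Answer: $\frac{97486423}{7904484} \approx 12.333$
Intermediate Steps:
$- \frac{45445}{17924} - \frac{13114}{-882} = \left(-45445\right) \frac{1}{17924} - - \frac{6557}{441} = - \frac{45445}{17924} + \frac{6557}{441} = \frac{97486423}{7904484}$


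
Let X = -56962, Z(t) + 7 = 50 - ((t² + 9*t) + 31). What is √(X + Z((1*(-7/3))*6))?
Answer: 2*I*√14255 ≈ 238.79*I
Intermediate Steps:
Z(t) = 12 - t² - 9*t (Z(t) = -7 + (50 - ((t² + 9*t) + 31)) = -7 + (50 - (31 + t² + 9*t)) = -7 + (50 + (-31 - t² - 9*t)) = -7 + (19 - t² - 9*t) = 12 - t² - 9*t)
√(X + Z((1*(-7/3))*6)) = √(-56962 + (12 - ((1*(-7/3))*6)² - 9*1*(-7/3)*6)) = √(-56962 + (12 - (-7/3*6)² - (-21)*6)) = √(-56962 + (12 - 1*(-14)² - 9*(-14))) = √(-56962 + (12 - 1*196 + 126)) = √(-56962 + (12 - 196 + 126)) = √(-56962 - 58) = √(-57020) = 2*I*√14255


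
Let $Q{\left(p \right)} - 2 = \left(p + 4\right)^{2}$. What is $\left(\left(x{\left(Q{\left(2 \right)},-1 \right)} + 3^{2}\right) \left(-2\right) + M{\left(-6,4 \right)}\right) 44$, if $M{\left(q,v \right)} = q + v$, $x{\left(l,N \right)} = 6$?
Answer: $-1408$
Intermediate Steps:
$Q{\left(p \right)} = 2 + \left(4 + p\right)^{2}$ ($Q{\left(p \right)} = 2 + \left(p + 4\right)^{2} = 2 + \left(4 + p\right)^{2}$)
$\left(\left(x{\left(Q{\left(2 \right)},-1 \right)} + 3^{2}\right) \left(-2\right) + M{\left(-6,4 \right)}\right) 44 = \left(\left(6 + 3^{2}\right) \left(-2\right) + \left(-6 + 4\right)\right) 44 = \left(\left(6 + 9\right) \left(-2\right) - 2\right) 44 = \left(15 \left(-2\right) - 2\right) 44 = \left(-30 - 2\right) 44 = \left(-32\right) 44 = -1408$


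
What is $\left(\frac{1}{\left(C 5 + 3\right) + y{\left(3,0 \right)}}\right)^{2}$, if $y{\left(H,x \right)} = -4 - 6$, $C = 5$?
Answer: $\frac{1}{324} \approx 0.0030864$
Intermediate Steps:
$y{\left(H,x \right)} = -10$ ($y{\left(H,x \right)} = -4 - 6 = -10$)
$\left(\frac{1}{\left(C 5 + 3\right) + y{\left(3,0 \right)}}\right)^{2} = \left(\frac{1}{\left(5 \cdot 5 + 3\right) - 10}\right)^{2} = \left(\frac{1}{\left(25 + 3\right) - 10}\right)^{2} = \left(\frac{1}{28 - 10}\right)^{2} = \left(\frac{1}{18}\right)^{2} = \frac{1}{324}$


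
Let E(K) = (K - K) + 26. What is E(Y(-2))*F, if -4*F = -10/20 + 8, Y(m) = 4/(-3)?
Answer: -195/4 ≈ -48.750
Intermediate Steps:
Y(m) = -4/3 (Y(m) = 4*(-⅓) = -4/3)
E(K) = 26 (E(K) = 0 + 26 = 26)
F = -15/8 (F = -(-10/20 + 8)/4 = -(-1*½ + 8)/4 = -(-½ + 8)/4 = -¼*15/2 = -15/8 ≈ -1.8750)
E(Y(-2))*F = 26*(-15/8) = -195/4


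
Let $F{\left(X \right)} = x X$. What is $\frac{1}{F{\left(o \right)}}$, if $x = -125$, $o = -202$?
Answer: $\frac{1}{25250} \approx 3.9604 \cdot 10^{-5}$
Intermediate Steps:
$F{\left(X \right)} = - 125 X$
$\frac{1}{F{\left(o \right)}} = \frac{1}{\left(-125\right) \left(-202\right)} = \frac{1}{25250}$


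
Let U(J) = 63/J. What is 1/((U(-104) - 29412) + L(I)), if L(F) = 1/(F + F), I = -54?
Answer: -2808/82590623 ≈ -3.3999e-5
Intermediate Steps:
L(F) = 1/(2*F)
1/((U(-104) - 29412) + L(I)) = 1/((63/(-104) - 29412) + (½)/(-54)) = 1/((63*(-1/104) - 29412) + (½)*(-1/54)) = 1/((-63/104 - 29412) - 1/108) = 1/(-3058911/104 - 1/108) = 1/(-82590623/2808) = -2808/82590623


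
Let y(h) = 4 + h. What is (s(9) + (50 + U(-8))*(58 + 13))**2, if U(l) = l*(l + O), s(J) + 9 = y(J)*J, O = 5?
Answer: 28751044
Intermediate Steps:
s(J) = -9 + J*(4 + J) (s(J) = -9 + (4 + J)*J = -9 + J*(4 + J))
U(l) = l*(5 + l) (U(l) = l*(l + 5) = l*(5 + l))
(s(9) + (50 + U(-8))*(58 + 13))**2 = ((-9 + 9*(4 + 9)) + (50 - 8*(5 - 8))*(58 + 13))**2 = ((-9 + 9*13) + (50 - 8*(-3))*71)**2 = ((-9 + 117) + (50 + 24)*71)**2 = (108 + 74*71)**2 = (108 + 5254)**2 = 5362**2 = 28751044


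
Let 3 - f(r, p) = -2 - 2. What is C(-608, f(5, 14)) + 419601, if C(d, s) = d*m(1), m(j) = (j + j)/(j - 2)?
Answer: 420817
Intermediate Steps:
f(r, p) = 7 (f(r, p) = 3 - (-2 - 2) = 3 - 1*(-4) = 3 + 4 = 7)
m(j) = 2*j/(-2 + j) (m(j) = (2*j)/(-2 + j) = 2*j/(-2 + j))
C(d, s) = -2*d (C(d, s) = d*(2*1/(-2 + 1)) = d*(2*1/(-1)) = d*(2*1*(-1)) = d*(-2) = -2*d)
C(-608, f(5, 14)) + 419601 = -2*(-608) + 419601 = 1216 + 419601 = 420817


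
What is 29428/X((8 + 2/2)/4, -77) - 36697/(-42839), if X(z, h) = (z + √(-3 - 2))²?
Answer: 9*(-2241188241*I + 293576*√5)/(42839*(-I + 72*√5)) ≈ 19.021 - 2924.5*I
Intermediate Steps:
X(z, h) = (z + I*√5)² (X(z, h) = (z + √(-5))² = (z + I*√5)²)
29428/X((8 + 2/2)/4, -77) - 36697/(-42839) = 29428/(((8 + 2/2)/4 + I*√5)²) - 36697/(-42839) = 29428/(((8 + 2*(½))/4 + I*√5)²) - 36697*(-1/42839) = 29428/(((8 + 1)/4 + I*√5)²) + 36697/42839 = 29428/(((¼)*9 + I*√5)²) + 36697/42839 = 29428/((9/4 + I*√5)²) + 36697/42839 = 29428/(9/4 + I*√5)² + 36697/42839 = 36697/42839 + 29428/(9/4 + I*√5)²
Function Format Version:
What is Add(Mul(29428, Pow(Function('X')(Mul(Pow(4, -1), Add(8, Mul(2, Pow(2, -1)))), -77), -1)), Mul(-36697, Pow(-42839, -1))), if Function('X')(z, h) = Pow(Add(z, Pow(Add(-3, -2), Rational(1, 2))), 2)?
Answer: Mul(Rational(9, 42839), Pow(Add(Mul(-1, I), Mul(72, Pow(5, Rational(1, 2)))), -1), Add(Mul(-2241188241, I), Mul(293576, Pow(5, Rational(1, 2))))) ≈ Add(19.021, Mul(-2924.5, I))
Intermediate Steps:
Function('X')(z, h) = Pow(Add(z, Mul(I, Pow(5, Rational(1, 2)))), 2) (Function('X')(z, h) = Pow(Add(z, Pow(-5, Rational(1, 2))), 2) = Pow(Add(z, Mul(I, Pow(5, Rational(1, 2)))), 2))
Add(Mul(29428, Pow(Function('X')(Mul(Pow(4, -1), Add(8, Mul(2, Pow(2, -1)))), -77), -1)), Mul(-36697, Pow(-42839, -1))) = Add(Mul(29428, Pow(Pow(Add(Mul(Pow(4, -1), Add(8, Mul(2, Pow(2, -1)))), Mul(I, Pow(5, Rational(1, 2)))), 2), -1)), Mul(-36697, Pow(-42839, -1))) = Add(Mul(29428, Pow(Pow(Add(Mul(Rational(1, 4), Add(8, Mul(2, Rational(1, 2)))), Mul(I, Pow(5, Rational(1, 2)))), 2), -1)), Mul(-36697, Rational(-1, 42839))) = Add(Mul(29428, Pow(Pow(Add(Mul(Rational(1, 4), Add(8, 1)), Mul(I, Pow(5, Rational(1, 2)))), 2), -1)), Rational(36697, 42839)) = Add(Mul(29428, Pow(Pow(Add(Mul(Rational(1, 4), 9), Mul(I, Pow(5, Rational(1, 2)))), 2), -1)), Rational(36697, 42839)) = Add(Mul(29428, Pow(Pow(Add(Rational(9, 4), Mul(I, Pow(5, Rational(1, 2)))), 2), -1)), Rational(36697, 42839)) = Add(Mul(29428, Pow(Add(Rational(9, 4), Mul(I, Pow(5, Rational(1, 2)))), -2)), Rational(36697, 42839)) = Add(Rational(36697, 42839), Mul(29428, Pow(Add(Rational(9, 4), Mul(I, Pow(5, Rational(1, 2)))), -2)))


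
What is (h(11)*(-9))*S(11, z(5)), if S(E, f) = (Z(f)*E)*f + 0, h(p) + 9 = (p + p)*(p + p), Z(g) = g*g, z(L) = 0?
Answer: 0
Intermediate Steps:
Z(g) = g**2
h(p) = -9 + 4*p**2 (h(p) = -9 + (p + p)*(p + p) = -9 + (2*p)*(2*p) = -9 + 4*p**2)
S(E, f) = E*f**3 (S(E, f) = (f**2*E)*f + 0 = (E*f**2)*f + 0 = E*f**3 + 0 = E*f**3)
(h(11)*(-9))*S(11, z(5)) = ((-9 + 4*11**2)*(-9))*(11*0**3) = ((-9 + 4*121)*(-9))*(11*0) = ((-9 + 484)*(-9))*0 = (475*(-9))*0 = -4275*0 = 0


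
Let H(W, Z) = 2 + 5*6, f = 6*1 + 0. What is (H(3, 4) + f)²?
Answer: 1444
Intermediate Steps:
f = 6 (f = 6 + 0 = 6)
H(W, Z) = 32 (H(W, Z) = 2 + 30 = 32)
(H(3, 4) + f)² = (32 + 6)² = 38² = 1444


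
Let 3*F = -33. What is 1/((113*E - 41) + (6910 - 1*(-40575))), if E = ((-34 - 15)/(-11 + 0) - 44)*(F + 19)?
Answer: 11/128644 ≈ 8.5507e-5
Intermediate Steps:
F = -11 (F = (1/3)*(-33) = -11)
E = -3480/11 (E = ((-34 - 15)/(-11 + 0) - 44)*(-11 + 19) = (-49/(-11) - 44)*8 = (-49*(-1/11) - 44)*8 = (49/11 - 44)*8 = -435/11*8 = -3480/11 ≈ -316.36)
1/((113*E - 41) + (6910 - 1*(-40575))) = 1/((113*(-3480/11) - 41) + (6910 - 1*(-40575))) = 1/((-393240/11 - 41) + (6910 + 40575)) = 1/(-393691/11 + 47485) = 1/(128644/11) = 11/128644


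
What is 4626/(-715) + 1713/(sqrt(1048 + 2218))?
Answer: -4626/715 + 1713*sqrt(3266)/3266 ≈ 23.504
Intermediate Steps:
4626/(-715) + 1713/(sqrt(1048 + 2218)) = 4626*(-1/715) + 1713/(sqrt(3266)) = -4626/715 + 1713*(sqrt(3266)/3266) = -4626/715 + 1713*sqrt(3266)/3266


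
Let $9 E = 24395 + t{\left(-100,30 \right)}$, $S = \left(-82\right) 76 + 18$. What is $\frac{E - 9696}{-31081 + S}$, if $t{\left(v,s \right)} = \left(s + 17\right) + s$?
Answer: $\frac{62792}{335655} \approx 0.18707$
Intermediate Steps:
$S = -6214$ ($S = -6232 + 18 = -6214$)
$t{\left(v,s \right)} = 17 + 2 s$ ($t{\left(v,s \right)} = \left(17 + s\right) + s = 17 + 2 s$)
$E = \frac{24472}{9}$ ($E = \frac{24395 + \left(17 + 2 \cdot 30\right)}{9} = \frac{24395 + \left(17 + 60\right)}{9} = \frac{24395 + 77}{9} = \frac{1}{9} \cdot 24472 = \frac{24472}{9} \approx 2719.1$)
$\frac{E - 9696}{-31081 + S} = \frac{\frac{24472}{9} - 9696}{-31081 - 6214} = - \frac{62792}{9 \left(-37295\right)} = \left(- \frac{62792}{9}\right) \left(- \frac{1}{37295}\right) = \frac{62792}{335655}$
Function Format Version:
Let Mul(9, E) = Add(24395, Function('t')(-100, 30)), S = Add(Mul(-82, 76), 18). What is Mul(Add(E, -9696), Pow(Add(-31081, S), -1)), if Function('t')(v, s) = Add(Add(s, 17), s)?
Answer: Rational(62792, 335655) ≈ 0.18707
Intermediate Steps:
S = -6214 (S = Add(-6232, 18) = -6214)
Function('t')(v, s) = Add(17, Mul(2, s)) (Function('t')(v, s) = Add(Add(17, s), s) = Add(17, Mul(2, s)))
E = Rational(24472, 9) (E = Mul(Rational(1, 9), Add(24395, Add(17, Mul(2, 30)))) = Mul(Rational(1, 9), Add(24395, Add(17, 60))) = Mul(Rational(1, 9), Add(24395, 77)) = Mul(Rational(1, 9), 24472) = Rational(24472, 9) ≈ 2719.1)
Mul(Add(E, -9696), Pow(Add(-31081, S), -1)) = Mul(Add(Rational(24472, 9), -9696), Pow(Add(-31081, -6214), -1)) = Mul(Rational(-62792, 9), Pow(-37295, -1)) = Mul(Rational(-62792, 9), Rational(-1, 37295)) = Rational(62792, 335655)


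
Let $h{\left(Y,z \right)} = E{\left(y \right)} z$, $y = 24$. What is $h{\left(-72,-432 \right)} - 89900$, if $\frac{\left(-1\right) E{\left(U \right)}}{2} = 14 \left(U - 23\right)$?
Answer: $-77804$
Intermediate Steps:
$E{\left(U \right)} = 644 - 28 U$ ($E{\left(U \right)} = - 2 \cdot 14 \left(U - 23\right) = - 2 \cdot 14 \left(-23 + U\right) = - 2 \left(-322 + 14 U\right) = 644 - 28 U$)
$h{\left(Y,z \right)} = - 28 z$ ($h{\left(Y,z \right)} = \left(644 - 672\right) z = - 28 z$)
$h{\left(-72,-432 \right)} - 89900 = \left(-28\right) \left(-432\right) - 89900 = 12096 - 89900 = -77804$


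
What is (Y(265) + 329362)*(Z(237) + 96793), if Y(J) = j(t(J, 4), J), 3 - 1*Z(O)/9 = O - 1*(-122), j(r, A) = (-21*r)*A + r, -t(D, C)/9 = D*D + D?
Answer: 330386633894578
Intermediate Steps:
t(D, C) = -9*D - 9*D**2 (t(D, C) = -9*(D*D + D) = -9*(D**2 + D) = -9*(D + D**2) = -9*D - 9*D**2)
j(r, A) = r - 21*A*r (j(r, A) = -21*A*r + r = r - 21*A*r)
Z(O) = -1071 - 9*O (Z(O) = 27 - 9*(O - 1*(-122)) = 27 - 9*(O + 122) = 27 - 9*(122 + O) = 27 + (-1098 - 9*O) = -1071 - 9*O)
Y(J) = -9*J*(1 + J)*(1 - 21*J) (Y(J) = (-9*J*(1 + J))*(1 - 21*J) = -9*J*(1 + J)*(1 - 21*J))
(Y(265) + 329362)*(Z(237) + 96793) = (9*265*(1 + 265)*(-1 + 21*265) + 329362)*((-1071 - 9*237) + 96793) = (9*265*266*(-1 + 5565) + 329362)*((-1071 - 2133) + 96793) = (9*265*266*5564 + 329362)*(-3204 + 96793) = (3529857240 + 329362)*93589 = 3530186602*93589 = 330386633894578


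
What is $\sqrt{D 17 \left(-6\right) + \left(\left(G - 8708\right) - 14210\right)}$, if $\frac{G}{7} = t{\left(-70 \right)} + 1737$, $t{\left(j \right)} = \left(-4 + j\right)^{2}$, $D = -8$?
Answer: $\sqrt{28389} \approx 168.49$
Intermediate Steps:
$G = 50491$ ($G = 7 \left(\left(-4 - 70\right)^{2} + 1737\right) = 7 \left(\left(-74\right)^{2} + 1737\right) = 7 \left(5476 + 1737\right) = 7 \cdot 7213 = 50491$)
$\sqrt{D 17 \left(-6\right) + \left(\left(G - 8708\right) - 14210\right)} = \sqrt{\left(-8\right) 17 \left(-6\right) + \left(\left(50491 - 8708\right) - 14210\right)} = \sqrt{\left(-136\right) \left(-6\right) + \left(\left(50491 - 8708\right) - 14210\right)} = \sqrt{816 + \left(41783 - 14210\right)} = \sqrt{816 + 27573} = \sqrt{28389}$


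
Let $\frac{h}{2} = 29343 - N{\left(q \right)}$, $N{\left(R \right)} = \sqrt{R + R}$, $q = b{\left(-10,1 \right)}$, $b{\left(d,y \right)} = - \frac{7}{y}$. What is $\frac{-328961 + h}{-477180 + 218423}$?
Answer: $\frac{270275}{258757} + \frac{2 i \sqrt{14}}{258757} \approx 1.0445 + 2.892 \cdot 10^{-5} i$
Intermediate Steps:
$q = -7$ ($q = - \frac{7}{1} = \left(-7\right) 1 = -7$)
$N{\left(R \right)} = \sqrt{2} \sqrt{R}$ ($N{\left(R \right)} = \sqrt{2 R} = \sqrt{2} \sqrt{R}$)
$h = 58686 - 2 i \sqrt{14}$ ($h = 2 \left(29343 - \sqrt{2} \sqrt{-7}\right) = 2 \left(29343 - \sqrt{2} i \sqrt{7}\right) = 2 \left(29343 - i \sqrt{14}\right) = 58686 - 2 i \sqrt{14} \approx 58686.0 - 7.4833 i$)
$\frac{-328961 + h}{-477180 + 218423} = \frac{-328961 + \left(58686 - 2 i \sqrt{14}\right)}{-477180 + 218423} = \frac{-270275 - 2 i \sqrt{14}}{-258757} = \left(-270275 - 2 i \sqrt{14}\right) \left(- \frac{1}{258757}\right) = \frac{270275}{258757} + \frac{2 i \sqrt{14}}{258757}$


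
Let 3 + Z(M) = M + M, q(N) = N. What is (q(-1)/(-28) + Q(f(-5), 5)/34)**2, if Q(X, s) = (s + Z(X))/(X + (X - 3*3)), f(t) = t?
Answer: 189225/81793936 ≈ 0.0023134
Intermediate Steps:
Z(M) = -3 + 2*M (Z(M) = -3 + (M + M) = -3 + 2*M)
Q(X, s) = (-3 + s + 2*X)/(-9 + 2*X) (Q(X, s) = (s + (-3 + 2*X))/(X + (X - 3*3)) = (-3 + s + 2*X)/(X + (X - 9)) = (-3 + s + 2*X)/(X + (-9 + X)) = (-3 + s + 2*X)/(-9 + 2*X))
(q(-1)/(-28) + Q(f(-5), 5)/34)**2 = (-1/(-28) + ((-3 + 5 + 2*(-5))/(-9 + 2*(-5)))/34)**2 = (-1*(-1/28) + ((-3 + 5 - 10)/(-9 - 10))*(1/34))**2 = (1/28 + (-8/(-19))*(1/34))**2 = (1/28 - 1/19*(-8)*(1/34))**2 = (1/28 + (8/19)*(1/34))**2 = (1/28 + 4/323)**2 = (435/9044)**2 = 189225/81793936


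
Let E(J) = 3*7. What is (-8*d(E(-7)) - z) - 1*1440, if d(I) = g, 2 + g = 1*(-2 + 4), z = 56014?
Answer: -57454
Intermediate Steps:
E(J) = 21
g = 0 (g = -2 + 1*(-2 + 4) = -2 + 1*2 = -2 + 2 = 0)
d(I) = 0
(-8*d(E(-7)) - z) - 1*1440 = (-8*0 - 1*56014) - 1*1440 = (0 - 56014) - 1440 = -56014 - 1440 = -57454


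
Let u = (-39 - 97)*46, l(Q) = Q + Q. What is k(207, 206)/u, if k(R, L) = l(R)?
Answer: -9/136 ≈ -0.066176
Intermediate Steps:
l(Q) = 2*Q
k(R, L) = 2*R
u = -6256 (u = -136*46 = -6256)
k(207, 206)/u = (2*207)/(-6256) = 414*(-1/6256) = -9/136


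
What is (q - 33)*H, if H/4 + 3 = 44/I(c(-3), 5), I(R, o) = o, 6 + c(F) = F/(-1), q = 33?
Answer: 0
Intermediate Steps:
c(F) = -6 - F (c(F) = -6 + F/(-1) = -6 + F*(-1) = -6 - F)
H = 116/5 (H = -12 + 4*(44/5) = -12 + 176/5 = 116/5 ≈ 23.200)
(q - 33)*H = (33 - 33)*(116/5) = 0*(116/5) = 0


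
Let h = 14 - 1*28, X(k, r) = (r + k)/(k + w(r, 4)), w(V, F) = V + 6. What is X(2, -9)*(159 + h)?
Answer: 1015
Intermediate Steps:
w(V, F) = 6 + V
X(k, r) = (k + r)/(6 + k + r) (X(k, r) = (r + k)/(k + (6 + r)) = (k + r)/(6 + k + r))
h = -14 (h = 14 - 28 = -14)
X(2, -9)*(159 + h) = ((2 - 9)/(6 + 2 - 9))*(159 - 14) = (-7/(-1))*145 = -1*(-7)*145 = 7*145 = 1015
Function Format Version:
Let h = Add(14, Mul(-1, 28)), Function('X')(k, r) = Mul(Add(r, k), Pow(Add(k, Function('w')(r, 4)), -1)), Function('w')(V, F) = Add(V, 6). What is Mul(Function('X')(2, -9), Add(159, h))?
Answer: 1015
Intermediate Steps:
Function('w')(V, F) = Add(6, V)
Function('X')(k, r) = Mul(Pow(Add(6, k, r), -1), Add(k, r)) (Function('X')(k, r) = Mul(Add(r, k), Pow(Add(k, Add(6, r)), -1)) = Mul(Add(k, r), Pow(Add(6, k, r), -1)) = Mul(Pow(Add(6, k, r), -1), Add(k, r)))
h = -14 (h = Add(14, -28) = -14)
Mul(Function('X')(2, -9), Add(159, h)) = Mul(Mul(Pow(Add(6, 2, -9), -1), Add(2, -9)), Add(159, -14)) = Mul(Mul(Pow(-1, -1), -7), 145) = Mul(Mul(-1, -7), 145) = Mul(7, 145) = 1015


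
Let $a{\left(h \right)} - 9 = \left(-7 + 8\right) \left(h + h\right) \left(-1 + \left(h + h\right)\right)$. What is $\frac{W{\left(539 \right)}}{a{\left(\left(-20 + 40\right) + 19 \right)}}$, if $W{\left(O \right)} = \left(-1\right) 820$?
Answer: $- \frac{164}{1203} \approx -0.13633$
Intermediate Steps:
$a{\left(h \right)} = 9 + 2 h \left(-1 + 2 h\right)$ ($a{\left(h \right)} = 9 + \left(-7 + 8\right) \left(h + h\right) \left(-1 + \left(h + h\right)\right) = 9 + 1 \cdot 2 h \left(-1 + 2 h\right) = 9 + 2 h \left(-1 + 2 h\right)$)
$W{\left(O \right)} = -820$
$\frac{W{\left(539 \right)}}{a{\left(\left(-20 + 40\right) + 19 \right)}} = - \frac{820}{9 - 2 \left(\left(-20 + 40\right) + 19\right) + 4 \left(\left(-20 + 40\right) + 19\right)^{2}} = - \frac{820}{9 - 2 \left(20 + 19\right) + 4 \left(20 + 19\right)^{2}} = - \frac{820}{9 - 78 + 4 \cdot 39^{2}} = - \frac{820}{9 - 78 + 4 \cdot 1521} = - \frac{820}{9 - 78 + 6084} = - \frac{820}{6015} = \left(-820\right) \frac{1}{6015} = - \frac{164}{1203}$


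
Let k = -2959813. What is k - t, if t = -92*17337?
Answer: -1364809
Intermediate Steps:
t = -1595004
k - t = -2959813 - 1*(-1595004) = -2959813 + 1595004 = -1364809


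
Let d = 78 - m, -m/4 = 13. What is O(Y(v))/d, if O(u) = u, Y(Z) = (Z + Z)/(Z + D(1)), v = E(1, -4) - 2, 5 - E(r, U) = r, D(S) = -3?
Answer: -2/65 ≈ -0.030769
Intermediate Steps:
m = -52 (m = -4*13 = -52)
E(r, U) = 5 - r
d = 130 (d = 78 - 1*(-52) = 78 + 52 = 130)
v = 2 (v = (5 - 1*1) - 2 = (5 - 1) - 2 = 4 - 2 = 2)
Y(Z) = 2*Z/(-3 + Z) (Y(Z) = (Z + Z)/(Z - 3) = (2*Z)/(-3 + Z) = 2*Z/(-3 + Z))
O(Y(v))/d = (2*2/(-3 + 2))/130 = (2*2/(-1))*(1/130) = (2*2*(-1))*(1/130) = -4*1/130 = -2/65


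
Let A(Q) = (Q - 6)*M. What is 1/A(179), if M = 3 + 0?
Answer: 1/519 ≈ 0.0019268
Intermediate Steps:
M = 3
A(Q) = -18 + 3*Q (A(Q) = (Q - 6)*3 = (-6 + Q)*3 = -18 + 3*Q)
1/A(179) = 1/(-18 + 3*179) = 1/(-18 + 537) = 1/519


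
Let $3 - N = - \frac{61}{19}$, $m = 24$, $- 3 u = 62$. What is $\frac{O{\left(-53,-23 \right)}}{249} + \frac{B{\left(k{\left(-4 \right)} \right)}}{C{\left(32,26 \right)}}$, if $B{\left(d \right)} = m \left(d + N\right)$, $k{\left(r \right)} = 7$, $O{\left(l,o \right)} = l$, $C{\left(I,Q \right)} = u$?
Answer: $- \frac{2281181}{146661} \approx -15.554$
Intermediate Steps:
$u = - \frac{62}{3}$ ($u = \left(- \frac{1}{3}\right) 62 = - \frac{62}{3} \approx -20.667$)
$C{\left(I,Q \right)} = - \frac{62}{3}$
$N = \frac{118}{19}$ ($N = 3 - - \frac{61}{19} = 3 + \frac{61}{19} = \frac{118}{19} \approx 6.2105$)
$B{\left(d \right)} = \frac{2832}{19} + 24 d$ ($B{\left(d \right)} = 24 \left(d + \frac{118}{19}\right) = 24 \left(\frac{118}{19} + d\right) = \frac{2832}{19} + 24 d$)
$\frac{O{\left(-53,-23 \right)}}{249} + \frac{B{\left(k{\left(-4 \right)} \right)}}{C{\left(32,26 \right)}} = - \frac{53}{249} + \frac{\frac{2832}{19} + 24 \cdot 7}{- \frac{62}{3}} = \left(-53\right) \frac{1}{249} + \left(\frac{2832}{19} + 168\right) \left(- \frac{3}{62}\right) = - \frac{53}{249} + \frac{6024}{19} \left(- \frac{3}{62}\right) = - \frac{53}{249} - \frac{9036}{589} = - \frac{2281181}{146661}$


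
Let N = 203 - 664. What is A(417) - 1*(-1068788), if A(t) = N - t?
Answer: 1067910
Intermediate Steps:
N = -461
A(t) = -461 - t
A(417) - 1*(-1068788) = (-461 - 1*417) - 1*(-1068788) = (-461 - 417) + 1068788 = -878 + 1068788 = 1067910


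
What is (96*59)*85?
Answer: 481440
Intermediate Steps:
(96*59)*85 = 5664*85 = 481440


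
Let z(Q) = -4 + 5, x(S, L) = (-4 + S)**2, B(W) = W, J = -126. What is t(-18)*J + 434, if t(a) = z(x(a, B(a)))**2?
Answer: 308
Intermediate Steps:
z(Q) = 1
t(a) = 1 (t(a) = 1**2 = 1)
t(-18)*J + 434 = 1*(-126) + 434 = -126 + 434 = 308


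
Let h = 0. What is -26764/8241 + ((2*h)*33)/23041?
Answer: -26764/8241 ≈ -3.2477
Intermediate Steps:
-26764/8241 + ((2*h)*33)/23041 = -26764/8241 + ((2*0)*33)/23041 = -26764*1/8241 + (0*33)*(1/23041) = -26764/8241 + 0*(1/23041) = -26764/8241 + 0 = -26764/8241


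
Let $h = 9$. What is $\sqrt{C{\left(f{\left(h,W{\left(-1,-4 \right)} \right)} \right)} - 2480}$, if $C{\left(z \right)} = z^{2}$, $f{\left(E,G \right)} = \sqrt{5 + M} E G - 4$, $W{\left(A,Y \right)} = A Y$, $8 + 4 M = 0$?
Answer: $4 \sqrt{89 - 18 \sqrt{3}} \approx 30.417$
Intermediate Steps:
$M = -2$ ($M = -2 + \frac{1}{4} \cdot 0 = -2 + 0 = -2$)
$f{\left(E,G \right)} = -4 + E G \sqrt{3}$ ($f{\left(E,G \right)} = \sqrt{5 - 2} E G - 4 = \sqrt{3} E G - 4 = E \sqrt{3} G - 4 = E G \sqrt{3} - 4 = -4 + E G \sqrt{3}$)
$\sqrt{C{\left(f{\left(h,W{\left(-1,-4 \right)} \right)} \right)} - 2480} = \sqrt{\left(-4 + 9 \left(\left(-1\right) \left(-4\right)\right) \sqrt{3}\right)^{2} - 2480} = \sqrt{\left(-4 + 9 \cdot 4 \sqrt{3}\right)^{2} - 2480} = \sqrt{\left(-4 + 36 \sqrt{3}\right)^{2} - 2480} = \sqrt{-2480 + \left(-4 + 36 \sqrt{3}\right)^{2}}$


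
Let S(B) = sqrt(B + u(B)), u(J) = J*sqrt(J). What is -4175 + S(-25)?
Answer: -4175 + 5*sqrt(-1 - 5*I) ≈ -4167.8 - 8.7314*I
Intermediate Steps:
u(J) = J**(3/2)
S(B) = sqrt(B + B**(3/2))
-4175 + S(-25) = -4175 + sqrt(-25 + (-25)**(3/2)) = -4175 + sqrt(-25 - 125*I)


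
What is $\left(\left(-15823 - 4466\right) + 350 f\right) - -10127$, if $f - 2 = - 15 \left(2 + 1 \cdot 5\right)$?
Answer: $-46212$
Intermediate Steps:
$f = -103$ ($f = 2 - 15 \left(2 + 1 \cdot 5\right) = 2 - 15 \left(2 + 5\right) = 2 - 105 = -103$)
$\left(\left(-15823 - 4466\right) + 350 f\right) - -10127 = \left(\left(-15823 - 4466\right) + 350 \left(-103\right)\right) - -10127 = \left(-20289 - 36050\right) + 10127 = -56339 + 10127 = -46212$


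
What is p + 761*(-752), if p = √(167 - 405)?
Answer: -572272 + I*√238 ≈ -5.7227e+5 + 15.427*I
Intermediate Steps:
p = I*√238 (p = √(-238) = I*√238 ≈ 15.427*I)
p + 761*(-752) = I*√238 + 761*(-752) = I*√238 - 572272 = -572272 + I*√238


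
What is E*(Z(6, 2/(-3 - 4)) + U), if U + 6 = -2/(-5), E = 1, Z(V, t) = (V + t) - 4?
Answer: -136/35 ≈ -3.8857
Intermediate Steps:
Z(V, t) = -4 + V + t
U = -28/5 (U = -6 - 2/(-5) = -6 - 2*(-1)/5 = -6 - 1*(-2/5) = -6 + 2/5 = -28/5 ≈ -5.6000)
E*(Z(6, 2/(-3 - 4)) + U) = 1*((-4 + 6 + 2/(-3 - 4)) - 28/5) = 1*((-4 + 6 + 2/(-7)) - 28/5) = 1*((-4 + 6 - 1/7*2) - 28/5) = 1*((-4 + 6 - 2/7) - 28/5) = 1*(12/7 - 28/5) = 1*(-136/35) = -136/35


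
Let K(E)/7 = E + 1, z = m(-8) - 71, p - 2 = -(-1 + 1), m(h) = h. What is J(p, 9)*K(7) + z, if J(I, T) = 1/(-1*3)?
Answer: -293/3 ≈ -97.667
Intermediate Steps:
p = 2 (p = 2 - (-1 + 1) = 2 - 1*0 = 2 + 0 = 2)
J(I, T) = -⅓ (J(I, T) = 1/(-3) = -⅓)
z = -79 (z = -8 - 71 = -79)
K(E) = 7 + 7*E (K(E) = 7*(E + 1) = 7*(1 + E) = 7 + 7*E)
J(p, 9)*K(7) + z = -(7 + 7*7)/3 - 79 = -(7 + 49)/3 - 79 = -⅓*56 - 79 = -56/3 - 79 = -293/3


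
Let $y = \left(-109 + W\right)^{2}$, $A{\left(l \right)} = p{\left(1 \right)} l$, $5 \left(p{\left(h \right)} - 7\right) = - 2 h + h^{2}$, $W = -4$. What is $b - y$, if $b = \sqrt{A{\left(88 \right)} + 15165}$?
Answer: $-12769 + \frac{\sqrt{394085}}{5} \approx -12643.0$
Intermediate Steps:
$p{\left(h \right)} = 7 - \frac{2 h}{5} + \frac{h^{2}}{5}$ ($p{\left(h \right)} = 7 + \frac{- 2 h + h^{2}}{5} = 7 + \frac{h^{2} - 2 h}{5} = 7 + \left(- \frac{2 h}{5} + \frac{h^{2}}{5}\right) = 7 - \frac{2 h}{5} + \frac{h^{2}}{5}$)
$A{\left(l \right)} = \frac{34 l}{5}$ ($A{\left(l \right)} = \left(7 - \frac{2}{5} + \frac{1^{2}}{5}\right) l = \left(7 - \frac{2}{5} + \frac{1}{5} \cdot 1\right) l = \left(7 - \frac{2}{5} + \frac{1}{5}\right) l = \frac{34 l}{5}$)
$y = 12769$ ($y = \left(-109 - 4\right)^{2} = \left(-113\right)^{2} = 12769$)
$b = \frac{\sqrt{394085}}{5}$ ($b = \sqrt{\frac{34}{5} \cdot 88 + 15165} = \sqrt{\frac{2992}{5} + 15165} = \sqrt{\frac{78817}{5}} = \frac{\sqrt{394085}}{5} \approx 125.55$)
$b - y = \frac{\sqrt{394085}}{5} - 12769 = -12769 + \frac{\sqrt{394085}}{5}$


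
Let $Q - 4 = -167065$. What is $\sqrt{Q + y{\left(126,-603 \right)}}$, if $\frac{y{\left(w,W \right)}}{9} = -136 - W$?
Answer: $i \sqrt{162858} \approx 403.56 i$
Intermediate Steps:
$Q = -167061$ ($Q = 4 - 167065 = -167061$)
$y{\left(w,W \right)} = -1224 - 9 W$ ($y{\left(w,W \right)} = 9 \left(-136 - W\right) = -1224 - 9 W$)
$\sqrt{Q + y{\left(126,-603 \right)}} = \sqrt{-167061 - -4203} = \sqrt{-167061 + \left(-1224 + 5427\right)} = \sqrt{-167061 + 4203} = \sqrt{-162858} = i \sqrt{162858}$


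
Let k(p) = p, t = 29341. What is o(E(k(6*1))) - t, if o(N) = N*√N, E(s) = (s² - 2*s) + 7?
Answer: -29341 + 31*√31 ≈ -29168.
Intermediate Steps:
E(s) = 7 + s² - 2*s
o(N) = N^(3/2)
o(E(k(6*1))) - t = (7 + (6*1)² - 12)^(3/2) - 1*29341 = (7 + 6² - 2*6)^(3/2) - 29341 = (7 + 36 - 12)^(3/2) - 29341 = 31^(3/2) - 29341 = 31*√31 - 29341 = -29341 + 31*√31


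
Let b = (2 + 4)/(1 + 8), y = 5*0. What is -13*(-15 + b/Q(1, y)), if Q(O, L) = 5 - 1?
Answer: 1157/6 ≈ 192.83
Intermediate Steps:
y = 0
Q(O, L) = 4
b = ⅔ (b = 6/9 = 6*(⅑) = ⅔ ≈ 0.66667)
-13*(-15 + b/Q(1, y)) = -13*(-15 + (⅔)/4) = -13*(-15 + (⅔)*(¼)) = -13*(-15 + ⅙) = -13*(-89/6) = 1157/6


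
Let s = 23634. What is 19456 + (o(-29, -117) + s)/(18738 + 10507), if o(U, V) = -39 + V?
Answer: 569014198/29245 ≈ 19457.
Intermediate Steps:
19456 + (o(-29, -117) + s)/(18738 + 10507) = 19456 + ((-39 - 117) + 23634)/(18738 + 10507) = 19456 + (-156 + 23634)/29245 = 19456 + 23478*(1/29245) = 19456 + 23478/29245 = 569014198/29245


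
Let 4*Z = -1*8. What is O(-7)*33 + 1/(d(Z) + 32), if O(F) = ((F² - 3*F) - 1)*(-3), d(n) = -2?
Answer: -204929/30 ≈ -6831.0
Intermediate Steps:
Z = -2 (Z = (-1*8)/4 = (¼)*(-8) = -2)
O(F) = 3 - 3*F² + 9*F (O(F) = (-1 + F² - 3*F)*(-3) = 3 - 3*F² + 9*F)
O(-7)*33 + 1/(d(Z) + 32) = (3 - 3*(-7)² + 9*(-7))*33 + 1/(-2 + 32) = (3 - 3*49 - 63)*33 + 1/30 = (3 - 147 - 63)*33 + 1/30 = -207*33 + 1/30 = -6831 + 1/30 = -204929/30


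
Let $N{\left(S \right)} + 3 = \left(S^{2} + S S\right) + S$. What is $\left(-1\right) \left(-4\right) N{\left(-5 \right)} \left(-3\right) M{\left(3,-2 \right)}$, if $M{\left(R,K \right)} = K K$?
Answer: $-2016$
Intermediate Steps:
$M{\left(R,K \right)} = K^{2}$
$N{\left(S \right)} = -3 + S + 2 S^{2}$ ($N{\left(S \right)} = -3 + \left(\left(S^{2} + S S\right) + S\right) = -3 + \left(\left(S^{2} + S^{2}\right) + S\right) = -3 + \left(2 S^{2} + S\right) = -3 + \left(S + 2 S^{2}\right) = -3 + S + 2 S^{2}$)
$\left(-1\right) \left(-4\right) N{\left(-5 \right)} \left(-3\right) M{\left(3,-2 \right)} = \left(-1\right) \left(-4\right) \left(-3 - 5 + 2 \left(-5\right)^{2}\right) \left(-3\right) \left(-2\right)^{2} = 4 \left(-3 - 5 + 2 \cdot 25\right) \left(-3\right) 4 = 4 \left(-3 - 5 + 50\right) \left(-3\right) 4 = 4 \cdot 42 \left(-3\right) 4 = 168 \left(-3\right) 4 = \left(-504\right) 4 = -2016$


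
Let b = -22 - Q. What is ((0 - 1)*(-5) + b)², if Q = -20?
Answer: 9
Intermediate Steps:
b = -2 (b = -22 - 1*(-20) = -22 + 20 = -2)
((0 - 1)*(-5) + b)² = ((0 - 1)*(-5) - 2)² = (-1*(-5) - 2)² = (5 - 2)² = 3² = 9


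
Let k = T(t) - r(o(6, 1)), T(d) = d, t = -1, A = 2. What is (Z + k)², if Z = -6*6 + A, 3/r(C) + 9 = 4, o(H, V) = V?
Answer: 29584/25 ≈ 1183.4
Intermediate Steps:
r(C) = -⅗ (r(C) = 3/(-9 + 4) = 3/(-5) = 3*(-⅕) = -⅗)
Z = -34 (Z = -6*6 + 2 = -36 + 2 = -34)
k = -⅖ (k = -1 - 1*(-⅗) = -1 + ⅗ = -⅖ ≈ -0.40000)
(Z + k)² = (-34 - ⅖)² = (-172/5)² = 29584/25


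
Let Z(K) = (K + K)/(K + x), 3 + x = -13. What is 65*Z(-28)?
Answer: 910/11 ≈ 82.727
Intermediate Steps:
x = -16 (x = -3 - 13 = -16)
Z(K) = 2*K/(-16 + K) (Z(K) = (K + K)/(K - 16) = (2*K)/(-16 + K) = 2*K/(-16 + K))
65*Z(-28) = 65*(2*(-28)/(-16 - 28)) = 65*(2*(-28)/(-44)) = 65*(2*(-28)*(-1/44)) = 65*(14/11) = 910/11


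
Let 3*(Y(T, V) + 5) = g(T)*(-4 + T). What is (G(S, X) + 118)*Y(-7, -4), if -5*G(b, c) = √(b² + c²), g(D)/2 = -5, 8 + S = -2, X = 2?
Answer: 11210/3 - 38*√26/3 ≈ 3672.1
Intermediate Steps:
S = -10 (S = -8 - 2 = -10)
g(D) = -10 (g(D) = 2*(-5) = -10)
G(b, c) = -√(b² + c²)/5
Y(T, V) = 25/3 - 10*T/3 (Y(T, V) = -5 + (-10*(-4 + T))/3 = -5 + (40 - 10*T)/3 = -5 + (40/3 - 10*T/3) = 25/3 - 10*T/3)
(G(S, X) + 118)*Y(-7, -4) = (-√((-10)² + 2²)/5 + 118)*(25/3 - 10/3*(-7)) = (-√(100 + 4)/5 + 118)*(25/3 + 70/3) = (-2*√26/5 + 118)*(95/3) = (118 - 2*√26/5)*(95/3) = 11210/3 - 38*√26/3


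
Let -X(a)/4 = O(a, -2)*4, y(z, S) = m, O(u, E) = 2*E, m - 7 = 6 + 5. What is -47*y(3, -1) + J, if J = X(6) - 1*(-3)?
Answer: -779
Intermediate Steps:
m = 18 (m = 7 + (6 + 5) = 7 + 11 = 18)
y(z, S) = 18
X(a) = 64 (X(a) = -4*2*(-2)*4 = -(-16)*4 = -4*(-16) = 64)
J = 67 (J = 64 - 1*(-3) = 64 + 3 = 67)
-47*y(3, -1) + J = -47*18 + 67 = -846 + 67 = -779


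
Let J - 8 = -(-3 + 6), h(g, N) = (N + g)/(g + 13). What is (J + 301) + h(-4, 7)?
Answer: 919/3 ≈ 306.33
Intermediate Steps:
h(g, N) = (N + g)/(13 + g)
J = 5 (J = 8 - (-3 + 6) = 8 - 1*3 = 8 - 3 = 5)
(J + 301) + h(-4, 7) = (5 + 301) + (7 - 4)/(13 - 4) = 306 + 3/9 = 306 + (1/9)*3 = 306 + 1/3 = 919/3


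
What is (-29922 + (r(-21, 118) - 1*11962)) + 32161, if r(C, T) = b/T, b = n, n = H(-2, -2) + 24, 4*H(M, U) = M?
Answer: -2294581/236 ≈ -9722.8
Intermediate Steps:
H(M, U) = M/4
n = 47/2 (n = (¼)*(-2) + 24 = -½ + 24 = 47/2 ≈ 23.500)
b = 47/2 ≈ 23.500
r(C, T) = 47/(2*T)
(-29922 + (r(-21, 118) - 1*11962)) + 32161 = (-29922 + ((47/2)/118 - 1*11962)) + 32161 = (-29922 + ((47/2)*(1/118) - 11962)) + 32161 = (-29922 + (47/236 - 11962)) + 32161 = (-29922 - 2822985/236) + 32161 = -9884577/236 + 32161 = -2294581/236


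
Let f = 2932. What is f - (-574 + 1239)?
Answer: 2267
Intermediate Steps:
f - (-574 + 1239) = 2932 - (-574 + 1239) = 2932 - 1*665 = 2932 - 665 = 2267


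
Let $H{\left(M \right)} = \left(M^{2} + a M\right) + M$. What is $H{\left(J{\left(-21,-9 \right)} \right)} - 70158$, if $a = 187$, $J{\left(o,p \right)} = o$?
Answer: $-73665$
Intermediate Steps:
$H{\left(M \right)} = M^{2} + 188 M$ ($H{\left(M \right)} = \left(M^{2} + 187 M\right) + M = M^{2} + 188 M$)
$H{\left(J{\left(-21,-9 \right)} \right)} - 70158 = - 21 \left(188 - 21\right) - 70158 = \left(-21\right) 167 - 70158 = -3507 - 70158 = -73665$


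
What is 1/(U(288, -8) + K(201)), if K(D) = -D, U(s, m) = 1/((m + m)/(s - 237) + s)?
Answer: -14672/2949021 ≈ -0.0049752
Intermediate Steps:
U(s, m) = 1/(s + 2*m/(-237 + s)) (U(s, m) = 1/((2*m)/(-237 + s) + s) = 1/(2*m/(-237 + s) + s) = 1/(s + 2*m/(-237 + s)))
1/(U(288, -8) + K(201)) = 1/((-237 + 288)/(288² - 237*288 + 2*(-8)) - 1*201) = 1/(51/(82944 - 68256 - 16) - 201) = 1/(51/14672 - 201) = 1/(-2949021/14672) = -14672/2949021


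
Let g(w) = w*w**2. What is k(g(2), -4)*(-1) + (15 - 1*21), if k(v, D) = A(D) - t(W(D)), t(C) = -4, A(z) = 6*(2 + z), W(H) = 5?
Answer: 2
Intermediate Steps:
g(w) = w**3
A(z) = 12 + 6*z
k(v, D) = 16 + 6*D (k(v, D) = (12 + 6*D) - 1*(-4) = (12 + 6*D) + 4 = 16 + 6*D)
k(g(2), -4)*(-1) + (15 - 1*21) = (16 + 6*(-4))*(-1) + (15 - 1*21) = (16 - 24)*(-1) + (15 - 21) = -8*(-1) - 6 = 8 - 6 = 2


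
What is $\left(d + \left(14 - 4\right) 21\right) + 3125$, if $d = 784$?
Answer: $4119$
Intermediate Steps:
$\left(d + \left(14 - 4\right) 21\right) + 3125 = \left(784 + \left(14 - 4\right) 21\right) + 3125 = \left(784 + 10 \cdot 21\right) + 3125 = \left(784 + 210\right) + 3125 = 994 + 3125 = 4119$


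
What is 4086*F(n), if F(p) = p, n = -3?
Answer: -12258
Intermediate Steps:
4086*F(n) = 4086*(-3) = -12258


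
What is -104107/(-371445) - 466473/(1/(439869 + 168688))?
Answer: -105444101467137038/371445 ≈ -2.8388e+11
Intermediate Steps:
-104107/(-371445) - 466473/(1/(439869 + 168688)) = -104107*(-1/371445) - 466473/(1/608557) = 104107/371445 - 466473/1/608557 = 104107/371445 - 466473*608557 = 104107/371445 - 283875409461 = -105444101467137038/371445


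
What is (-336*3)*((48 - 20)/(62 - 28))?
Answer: -14112/17 ≈ -830.12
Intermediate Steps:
(-336*3)*((48 - 20)/(62 - 28)) = -28224/34 = -1008*14/17 = -14112/17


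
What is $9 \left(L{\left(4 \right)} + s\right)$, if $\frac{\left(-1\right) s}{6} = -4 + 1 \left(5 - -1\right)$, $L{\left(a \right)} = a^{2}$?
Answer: $36$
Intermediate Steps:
$s = -12$ ($s = - 6 \left(-4 + 1 \left(5 - -1\right)\right) = - 6 \left(-4 + 1 \left(5 + 1\right)\right) = - 6 \left(-4 + 1 \cdot 6\right) = - 6 \left(-4 + 6\right) = \left(-6\right) 2 = -12$)
$9 \left(L{\left(4 \right)} + s\right) = 9 \left(4^{2} - 12\right) = 9 \left(16 - 12\right) = 9 \cdot 4 = 36$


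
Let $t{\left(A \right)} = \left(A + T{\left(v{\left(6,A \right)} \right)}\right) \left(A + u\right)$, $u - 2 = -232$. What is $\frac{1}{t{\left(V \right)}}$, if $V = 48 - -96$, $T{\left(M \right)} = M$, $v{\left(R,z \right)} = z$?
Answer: $- \frac{1}{24768} \approx -4.0375 \cdot 10^{-5}$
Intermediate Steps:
$u = -230$ ($u = 2 - 232 = -230$)
$V = 144$ ($V = 48 + 96 = 144$)
$t{\left(A \right)} = 2 A \left(-230 + A\right)$ ($t{\left(A \right)} = \left(A + A\right) \left(A - 230\right) = 2 A \left(-230 + A\right)$)
$\frac{1}{t{\left(V \right)}} = \frac{1}{2 \cdot 144 \left(-230 + 144\right)} = \frac{1}{2 \cdot 144 \left(-86\right)} = \frac{1}{-24768} = - \frac{1}{24768}$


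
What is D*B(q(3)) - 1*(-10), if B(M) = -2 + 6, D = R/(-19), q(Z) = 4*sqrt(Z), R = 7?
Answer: 162/19 ≈ 8.5263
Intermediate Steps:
D = -7/19 (D = 7/(-19) = 7*(-1/19) = -7/19 ≈ -0.36842)
B(M) = 4
D*B(q(3)) - 1*(-10) = -7/19*4 - 1*(-10) = -28/19 + 10 = 162/19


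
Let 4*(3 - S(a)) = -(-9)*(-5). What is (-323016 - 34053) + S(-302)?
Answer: -1428219/4 ≈ -3.5706e+5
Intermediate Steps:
S(a) = 57/4 (S(a) = 3 - (-3)*(-3*(-5))/4 = 3 - (-3)*15/4 = 3 - ¼*(-45) = 3 + 45/4 = 57/4)
(-323016 - 34053) + S(-302) = (-323016 - 34053) + 57/4 = -357069 + 57/4 = -1428219/4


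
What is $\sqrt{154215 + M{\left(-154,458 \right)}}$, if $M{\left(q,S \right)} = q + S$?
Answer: $\sqrt{154519} \approx 393.09$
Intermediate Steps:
$M{\left(q,S \right)} = S + q$
$\sqrt{154215 + M{\left(-154,458 \right)}} = \sqrt{154215 + \left(458 - 154\right)} = \sqrt{154215 + 304} = \sqrt{154519}$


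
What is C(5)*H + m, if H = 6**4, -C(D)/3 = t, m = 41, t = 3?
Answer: -11623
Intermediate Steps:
C(D) = -9 (C(D) = -3*3 = -9)
H = 1296
C(5)*H + m = -9*1296 + 41 = -11664 + 41 = -11623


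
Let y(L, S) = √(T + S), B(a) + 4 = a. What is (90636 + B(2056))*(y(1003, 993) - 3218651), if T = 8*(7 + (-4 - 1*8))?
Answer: -298330323888 + 92688*√953 ≈ -2.9833e+11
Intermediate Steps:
B(a) = -4 + a
T = -40 (T = 8*(7 + (-4 - 8)) = 8*(7 - 12) = 8*(-5) = -40)
y(L, S) = √(-40 + S)
(90636 + B(2056))*(y(1003, 993) - 3218651) = (90636 + (-4 + 2056))*(√(-40 + 993) - 3218651) = (90636 + 2052)*(√953 - 3218651) = 92688*(-3218651 + √953) = -298330323888 + 92688*√953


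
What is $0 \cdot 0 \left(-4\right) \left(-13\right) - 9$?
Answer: $-9$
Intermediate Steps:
$0 \cdot 0 \left(-4\right) \left(-13\right) - 9 = 0 \left(-4\right) \left(-13\right) - 9 = 0 \left(-13\right) - 9 = 0 - 9 = -9$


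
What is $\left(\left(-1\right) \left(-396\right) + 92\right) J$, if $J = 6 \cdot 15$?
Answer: $43920$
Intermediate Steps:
$J = 90$
$\left(\left(-1\right) \left(-396\right) + 92\right) J = \left(\left(-1\right) \left(-396\right) + 92\right) 90 = \left(396 + 92\right) 90 = 488 \cdot 90 = 43920$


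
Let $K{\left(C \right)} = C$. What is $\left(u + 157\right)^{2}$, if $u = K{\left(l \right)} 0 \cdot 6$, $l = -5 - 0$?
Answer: $24649$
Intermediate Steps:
$l = -5$ ($l = -5 + 0 = -5$)
$u = 0$ ($u = \left(-5\right) 0 \cdot 6 = 0 \cdot 6 = 0$)
$\left(u + 157\right)^{2} = \left(0 + 157\right)^{2} = 157^{2} = 24649$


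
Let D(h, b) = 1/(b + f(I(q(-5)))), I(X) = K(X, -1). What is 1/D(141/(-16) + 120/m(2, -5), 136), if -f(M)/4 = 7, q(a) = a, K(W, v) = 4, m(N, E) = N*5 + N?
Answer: 108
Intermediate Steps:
m(N, E) = 6*N (m(N, E) = 5*N + N = 6*N)
I(X) = 4
f(M) = -28 (f(M) = -4*7 = -28)
D(h, b) = 1/(-28 + b) (D(h, b) = 1/(b - 28) = 1/(-28 + b))
1/D(141/(-16) + 120/m(2, -5), 136) = 1/(1/(-28 + 136)) = 1/(1/108) = 108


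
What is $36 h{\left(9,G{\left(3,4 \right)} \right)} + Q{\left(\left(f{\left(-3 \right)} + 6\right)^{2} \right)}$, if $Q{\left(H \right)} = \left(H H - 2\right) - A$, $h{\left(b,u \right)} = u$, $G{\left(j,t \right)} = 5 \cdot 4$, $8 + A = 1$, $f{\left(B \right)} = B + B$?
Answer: $725$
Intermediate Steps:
$f{\left(B \right)} = 2 B$
$A = -7$ ($A = -8 + 1 = -7$)
$G{\left(j,t \right)} = 20$
$Q{\left(H \right)} = 5 + H^{2}$ ($Q{\left(H \right)} = \left(H H - 2\right) - -7 = \left(H^{2} - 2\right) + 7 = \left(-2 + H^{2}\right) + 7 = 5 + H^{2}$)
$36 h{\left(9,G{\left(3,4 \right)} \right)} + Q{\left(\left(f{\left(-3 \right)} + 6\right)^{2} \right)} = 36 \cdot 20 + \left(5 + \left(\left(2 \left(-3\right) + 6\right)^{2}\right)^{2}\right) = 720 + \left(5 + \left(\left(-6 + 6\right)^{2}\right)^{2}\right) = 720 + \left(5 + \left(0^{2}\right)^{2}\right) = 720 + \left(5 + 0^{2}\right) = 720 + \left(5 + 0\right) = 720 + 5 = 725$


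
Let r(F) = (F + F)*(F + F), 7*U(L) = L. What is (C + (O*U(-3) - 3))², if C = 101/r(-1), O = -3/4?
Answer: 24964/49 ≈ 509.47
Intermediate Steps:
U(L) = L/7
O = -¾ (O = -3*¼ = -¾ ≈ -0.75000)
r(F) = 4*F² (r(F) = (2*F)*(2*F) = 4*F²)
C = 101/4 (C = 101/((4*(-1)²)) = 101/((4*1)) = 101/4 ≈ 25.250)
(C + (O*U(-3) - 3))² = (101/4 + (-3*(-3)/28 - 3))² = (101/4 + (-¾*(-3/7) - 3))² = (101/4 + (9/28 - 3))² = (101/4 - 75/28)² = (158/7)² = 24964/49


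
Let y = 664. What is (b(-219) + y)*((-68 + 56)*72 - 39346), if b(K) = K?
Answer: -17893450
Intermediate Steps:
(b(-219) + y)*((-68 + 56)*72 - 39346) = (-219 + 664)*((-68 + 56)*72 - 39346) = 445*(-12*72 - 39346) = 445*(-864 - 39346) = 445*(-40210) = -17893450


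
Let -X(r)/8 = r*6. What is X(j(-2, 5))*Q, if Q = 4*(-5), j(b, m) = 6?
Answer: 5760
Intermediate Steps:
Q = -20
X(r) = -48*r (X(r) = -8*r*6 = -48*r)
X(j(-2, 5))*Q = -48*6*(-20) = -288*(-20) = 5760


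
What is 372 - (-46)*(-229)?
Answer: -10162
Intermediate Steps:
372 - (-46)*(-229) = 372 - 1*10534 = 372 - 10534 = -10162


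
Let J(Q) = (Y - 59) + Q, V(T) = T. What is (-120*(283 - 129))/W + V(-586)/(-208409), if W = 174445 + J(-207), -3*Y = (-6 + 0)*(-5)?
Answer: -3749335286/36298387121 ≈ -0.10329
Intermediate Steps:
Y = -10 (Y = -(-6 + 0)*(-5)/3 = -(-2)*(-5) = -1/3*30 = -10)
J(Q) = -69 + Q (J(Q) = (-10 - 59) + Q = -69 + Q)
W = 174169 (W = 174445 + (-69 - 207) = 174445 - 276 = 174169)
(-120*(283 - 129))/W + V(-586)/(-208409) = -120*(283 - 129)/174169 - 586/(-208409) = -120*154*(1/174169) - 586*(-1/208409) = -18480*1/174169 + 586/208409 = -18480/174169 + 586/208409 = -3749335286/36298387121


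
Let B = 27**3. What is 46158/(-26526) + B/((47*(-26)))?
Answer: -96419389/5402462 ≈ -17.847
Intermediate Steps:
B = 19683
46158/(-26526) + B/((47*(-26))) = 46158/(-26526) + 19683/((47*(-26))) = 46158*(-1/26526) + 19683/(-1222) = -7693/4421 + 19683*(-1/1222) = -7693/4421 - 19683/1222 = -96419389/5402462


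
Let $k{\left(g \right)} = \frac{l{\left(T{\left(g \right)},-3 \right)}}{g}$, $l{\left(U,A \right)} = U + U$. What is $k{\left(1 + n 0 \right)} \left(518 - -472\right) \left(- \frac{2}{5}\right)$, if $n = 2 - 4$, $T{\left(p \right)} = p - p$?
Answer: $0$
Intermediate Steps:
$T{\left(p \right)} = 0$
$l{\left(U,A \right)} = 2 U$
$n = -2$ ($n = 2 - 4 = -2$)
$k{\left(g \right)} = 0$ ($k{\left(g \right)} = \frac{2 \cdot 0}{g} = \frac{0}{g} = 0$)
$k{\left(1 + n 0 \right)} \left(518 - -472\right) \left(- \frac{2}{5}\right) = 0 \left(518 - -472\right) \left(- \frac{2}{5}\right) = 0 \left(518 + 472\right) \left(\left(-2\right) \frac{1}{5}\right) = 0 \cdot 990 \left(- \frac{2}{5}\right) = 0 \left(- \frac{2}{5}\right) = 0$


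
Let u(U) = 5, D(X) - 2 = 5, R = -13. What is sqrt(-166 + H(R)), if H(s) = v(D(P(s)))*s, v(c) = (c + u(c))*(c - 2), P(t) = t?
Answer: I*sqrt(946) ≈ 30.757*I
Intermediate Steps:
D(X) = 7 (D(X) = 2 + 5 = 7)
v(c) = (-2 + c)*(5 + c) (v(c) = (c + 5)*(c - 2) = (5 + c)*(-2 + c) = (-2 + c)*(5 + c))
H(s) = 60*s (H(s) = (-10 + 7**2 + 3*7)*s = (-10 + 49 + 21)*s = 60*s)
sqrt(-166 + H(R)) = sqrt(-166 + 60*(-13)) = sqrt(-166 - 780) = sqrt(-946) = I*sqrt(946)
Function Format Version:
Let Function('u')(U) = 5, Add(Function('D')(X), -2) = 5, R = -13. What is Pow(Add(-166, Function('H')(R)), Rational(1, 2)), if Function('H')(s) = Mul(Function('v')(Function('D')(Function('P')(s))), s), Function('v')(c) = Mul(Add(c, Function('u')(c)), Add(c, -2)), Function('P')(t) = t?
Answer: Mul(I, Pow(946, Rational(1, 2))) ≈ Mul(30.757, I)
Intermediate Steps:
Function('D')(X) = 7 (Function('D')(X) = Add(2, 5) = 7)
Function('v')(c) = Mul(Add(-2, c), Add(5, c)) (Function('v')(c) = Mul(Add(c, 5), Add(c, -2)) = Mul(Add(5, c), Add(-2, c)) = Mul(Add(-2, c), Add(5, c)))
Function('H')(s) = Mul(60, s) (Function('H')(s) = Mul(Add(-10, Pow(7, 2), Mul(3, 7)), s) = Mul(Add(-10, 49, 21), s) = Mul(60, s))
Pow(Add(-166, Function('H')(R)), Rational(1, 2)) = Pow(Add(-166, Mul(60, -13)), Rational(1, 2)) = Pow(Add(-166, -780), Rational(1, 2)) = Pow(-946, Rational(1, 2)) = Mul(I, Pow(946, Rational(1, 2)))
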